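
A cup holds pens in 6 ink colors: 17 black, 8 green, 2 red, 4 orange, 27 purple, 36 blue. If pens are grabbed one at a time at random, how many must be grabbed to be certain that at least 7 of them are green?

The worst case draws every non-green pen first: 17 + 2 + 4 + 27 + 36 = 86.
The next 7 draws are then forced to be green, giving 86 + 7 = 93.

93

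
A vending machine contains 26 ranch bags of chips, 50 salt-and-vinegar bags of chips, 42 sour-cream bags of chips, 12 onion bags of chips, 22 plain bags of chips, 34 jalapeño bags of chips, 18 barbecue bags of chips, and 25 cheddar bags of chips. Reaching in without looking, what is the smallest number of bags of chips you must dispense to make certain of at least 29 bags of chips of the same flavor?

188

Treat the 8 flavors as pigeonholes.
In the worst case we take at most 28 of each flavor, but all 26 ranch, all 12 onion, all 22 plain, all 18 barbecue, and all 25 cheddar (fewer than 28), giving 26 + 28 + 28 + 12 + 22 + 28 + 18 + 25 = 187.
One more bag of chips then forces some flavor to 29, so 187 + 1 = 188.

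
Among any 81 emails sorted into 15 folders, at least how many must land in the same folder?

6

The 81 emails fall into 15 folders.
If each of the 15 folders held at most 5, the total would be at most 15 × 5 = 75 < 81, a contradiction.
So at least one holds ⌈81/15⌉ = 6.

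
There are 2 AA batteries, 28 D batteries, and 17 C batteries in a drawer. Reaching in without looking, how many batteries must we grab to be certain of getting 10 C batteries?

40

The worst case draws every non-C battery first: 2 + 28 = 30.
The next 10 draws are then forced to be C, giving 30 + 10 = 40.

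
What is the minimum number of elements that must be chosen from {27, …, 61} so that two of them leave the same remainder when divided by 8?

Group the integers by remainder mod 8; there are 8 residue classes, each nonempty in this range.
Choosing one from each class (8 integers) avoids any shared remainder.
One more choice must repeat a class, so two differ by a multiple of 8. Hence 8 + 1 = 9.

9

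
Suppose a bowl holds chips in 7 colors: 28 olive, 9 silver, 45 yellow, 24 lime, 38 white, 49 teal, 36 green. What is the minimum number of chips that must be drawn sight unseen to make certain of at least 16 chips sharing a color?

100

Treat the 7 colors as pigeonholes.
In the worst case we take at most 15 of each color, but all 9 silver (fewer than 15), giving 15 + 9 + 15 + 15 + 15 + 15 + 15 = 99.
One more chip then forces some color to 16, so 99 + 1 = 100.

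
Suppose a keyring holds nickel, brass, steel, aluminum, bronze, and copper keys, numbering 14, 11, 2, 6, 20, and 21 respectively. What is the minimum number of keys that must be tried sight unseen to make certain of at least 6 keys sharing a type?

28

Treat the 6 types as pigeonholes.
In the worst case we take at most 5 of each type, but all 2 steel (fewer than 5), giving 5 + 5 + 2 + 5 + 5 + 5 = 27.
One more key then forces some type to 6, so 27 + 1 = 28.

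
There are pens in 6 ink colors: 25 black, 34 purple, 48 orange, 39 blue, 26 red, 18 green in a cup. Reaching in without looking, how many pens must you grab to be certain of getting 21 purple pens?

177

To avoid purple pens as long as possible, exhaust the other 5 ink colors first.
The worst case draws every non-purple pen first: 25 + 48 + 39 + 26 + 18 = 156.
The next 21 draws are then forced to be purple, giving 156 + 21 = 177.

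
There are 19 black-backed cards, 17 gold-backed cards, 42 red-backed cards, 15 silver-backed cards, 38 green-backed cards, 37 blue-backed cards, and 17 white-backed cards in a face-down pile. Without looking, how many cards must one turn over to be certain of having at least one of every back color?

171

The hardest back color to obtain is silver-backed: we could draw every other card first — 185 − 15 = 170 cards — without a single silver-backed one.
The next draw must be silver-backed, so 170 + 1 = 171.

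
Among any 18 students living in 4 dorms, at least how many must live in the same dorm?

5

The 18 students fall into 4 dorms.
If each of the 4 dorms held at most 4, the total would be at most 4 × 4 = 16 < 18, a contradiction.
So at least one holds ⌈18/4⌉ = 5.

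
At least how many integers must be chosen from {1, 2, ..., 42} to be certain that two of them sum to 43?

Partition {1, …, 42} into 21 pairs: {1,42}, {2,41}, …, {21,22}.
Choosing 21 integers — say the integers 1 through 21 — takes one from each pair and avoids the property.
Choosing 22 forces two into the same pair by pigeonhole, and those sum to 43. So 22.

22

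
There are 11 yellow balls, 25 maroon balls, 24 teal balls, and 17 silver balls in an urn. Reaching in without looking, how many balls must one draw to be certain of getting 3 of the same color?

The worst case takes 2 balls of each color without reaching 3 of any: 4 × 2 = 8.
The next ball must bring some color to 3, so 8 + 1 = 9.

9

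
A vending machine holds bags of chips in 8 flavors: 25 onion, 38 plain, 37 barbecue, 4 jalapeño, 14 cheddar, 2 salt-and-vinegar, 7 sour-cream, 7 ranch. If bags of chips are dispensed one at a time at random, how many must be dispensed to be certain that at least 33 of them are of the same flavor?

Treat the 8 flavors as pigeonholes.
In the worst case we take at most 32 of each flavor, but all 25 onion, all 4 jalapeño, all 14 cheddar, all 2 salt-and-vinegar, all 7 sour-cream, and all 7 ranch (fewer than 32), giving 25 + 32 + 32 + 4 + 14 + 2 + 7 + 7 = 123.
One more bag of chips then forces some flavor to 33, so 123 + 1 = 124.

124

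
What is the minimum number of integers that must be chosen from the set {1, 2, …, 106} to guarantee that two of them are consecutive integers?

Partition {1, …, 106} into 53 pairs: {1,2}, {3,4}, …, {105,106}.
Choosing 53 integers — say the 53 even numbers 2, 4, …, 106 — takes one from each pair and avoids the property.
Choosing 54 forces two into the same pair by pigeonhole, and those are consecutive. So 54.

54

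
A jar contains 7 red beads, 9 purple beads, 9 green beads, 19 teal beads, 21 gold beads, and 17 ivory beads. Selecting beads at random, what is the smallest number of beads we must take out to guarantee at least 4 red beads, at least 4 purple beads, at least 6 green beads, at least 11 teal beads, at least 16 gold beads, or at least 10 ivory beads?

46

Each of the 6 colors has its own threshold; avoid all of them simultaneously.
The worst case stops just short of every target: 3 red, 3 purple, 5 green, 10 teal, 15 gold, 9 ivory — 3 + 3 + 5 + 10 + 15 + 9 = 45 beads.
One more bead must push some color to its target, so 45 + 1 = 46.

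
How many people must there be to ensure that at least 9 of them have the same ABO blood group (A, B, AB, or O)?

There are 4 ABO blood groups acting as pigeonholes.
With 4 × 8 = 32 people we could place exactly 8 in each, with no class reaching 9.
One more forces some class to hold 9, so 32 + 1 = 33.

33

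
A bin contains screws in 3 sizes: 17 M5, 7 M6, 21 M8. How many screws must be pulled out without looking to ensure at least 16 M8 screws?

40

The worst case draws every non-M8 screw first: 17 + 7 = 24.
The next 16 draws are then forced to be M8, giving 24 + 16 = 40.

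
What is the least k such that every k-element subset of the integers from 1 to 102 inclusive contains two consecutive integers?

Partition {1, …, 102} into 51 pairs: {1,2}, {3,4}, …, {101,102}.
Choosing 51 integers — say the 51 even numbers 2, 4, …, 102 — takes one from each pair and avoids the property.
Choosing 52 forces two into the same pair by pigeonhole, and those are consecutive. So 52.

52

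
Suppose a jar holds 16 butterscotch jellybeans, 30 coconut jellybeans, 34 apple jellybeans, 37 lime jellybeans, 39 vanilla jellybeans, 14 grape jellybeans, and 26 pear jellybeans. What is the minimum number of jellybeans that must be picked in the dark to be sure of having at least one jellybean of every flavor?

183

The hardest flavor to obtain is grape: we could draw every other jellybean first — 196 − 14 = 182 jellybeans — without a single grape one.
The next draw must be grape, so 182 + 1 = 183.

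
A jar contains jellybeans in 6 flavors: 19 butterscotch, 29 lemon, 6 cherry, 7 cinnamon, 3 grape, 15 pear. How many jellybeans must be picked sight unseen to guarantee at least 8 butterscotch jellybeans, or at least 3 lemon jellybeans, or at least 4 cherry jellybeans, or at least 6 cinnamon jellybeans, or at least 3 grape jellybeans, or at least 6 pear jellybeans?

25

The worst case stops just short of every target: 7 butterscotch, 2 lemon, 3 cherry, 5 cinnamon, 2 grape, 5 pear — 7 + 2 + 3 + 5 + 2 + 5 = 24 jellybeans.
One more jellybean must push some flavor to its target, so 24 + 1 = 25.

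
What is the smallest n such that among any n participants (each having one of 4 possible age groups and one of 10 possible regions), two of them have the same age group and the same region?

41

There are 4 × 10 = 40 (age group, region) combinations acting as pigeonholes.
With 40 participants we could place one in each, avoiding any repeat.
One more forces some (age group, region) pair to hold 2, so 40 + 1 = 41.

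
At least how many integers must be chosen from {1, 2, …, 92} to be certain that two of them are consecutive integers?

47

Partition {1, …, 92} into 46 pairs: {1,2}, {3,4}, …, {91,92}.
Choosing 46 integers — say the 46 even numbers 2, 4, …, 92 — takes one from each pair and avoids the property.
Choosing 47 forces two into the same pair by pigeonhole, and those are consecutive. So 47.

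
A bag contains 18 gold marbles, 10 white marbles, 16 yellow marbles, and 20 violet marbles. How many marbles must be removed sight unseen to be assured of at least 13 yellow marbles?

61

To avoid yellow marbles as long as possible, exhaust the other 3 colors first.
The worst case draws every non-yellow marble first: 18 + 10 + 20 = 48.
The next 13 draws are then forced to be yellow, giving 48 + 13 = 61.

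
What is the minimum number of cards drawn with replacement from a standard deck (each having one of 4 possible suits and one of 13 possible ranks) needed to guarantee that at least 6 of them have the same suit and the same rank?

261

There are 4 × 13 = 52 (suit, rank) combinations acting as pigeonholes.
With 52 × 5 = 260 cards drawn with replacement from a standard deck we could place exactly 5 in each, with no (suit, rank) pair reaching 6.
One more forces some (suit, rank) pair to hold 6, so 260 + 1 = 261.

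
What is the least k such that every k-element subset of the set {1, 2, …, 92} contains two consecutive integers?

Partition {1, …, 92} into 46 pairs: {1,2}, {3,4}, …, {91,92}.
Choosing 46 integers — say the 46 even numbers 2, 4, …, 92 — takes one from each pair and avoids the property.
Choosing 47 forces two into the same pair by pigeonhole, and those are consecutive. So 47.

47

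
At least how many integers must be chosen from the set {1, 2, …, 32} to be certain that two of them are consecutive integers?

17

Partition {1, …, 32} into 16 pairs: {1,2}, {3,4}, …, {31,32}.
Choosing 16 integers — say the 16 even numbers 2, 4, …, 32 — takes one from each pair and avoids the property.
Choosing 17 forces two into the same pair by pigeonhole, and those are consecutive. So 17.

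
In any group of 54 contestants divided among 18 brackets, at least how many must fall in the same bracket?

3

If each of the 18 brackets held at most 2, the total would be at most 18 × 2 = 36 < 54, a contradiction.
So at least one holds ⌈54/18⌉ = 3.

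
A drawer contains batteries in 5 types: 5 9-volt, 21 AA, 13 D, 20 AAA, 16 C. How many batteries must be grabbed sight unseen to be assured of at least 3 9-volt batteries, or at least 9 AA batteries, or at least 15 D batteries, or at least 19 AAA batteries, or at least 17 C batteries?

The worst case stops just short of every target: 2 9-volt, 8 AA, all 13 D, 18 AAA, 16 C — 2 + 8 + 13 + 18 + 16 = 57 batteries.
One more battery must push some type to its target, so 57 + 1 = 58.

58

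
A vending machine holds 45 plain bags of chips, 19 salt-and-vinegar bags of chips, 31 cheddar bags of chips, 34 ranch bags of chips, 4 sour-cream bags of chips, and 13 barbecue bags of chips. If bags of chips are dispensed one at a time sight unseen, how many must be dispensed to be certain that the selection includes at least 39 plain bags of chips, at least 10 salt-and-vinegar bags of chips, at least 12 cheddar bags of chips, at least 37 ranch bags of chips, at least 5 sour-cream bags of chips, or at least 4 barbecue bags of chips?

Each of the 6 flavors has its own threshold; avoid all of them simultaneously.
The worst case stops just short of every target: 38 plain, 9 salt-and-vinegar, 11 cheddar, all 34 ranch, 4 sour-cream, 3 barbecue — 38 + 9 + 11 + 34 + 4 + 3 = 99 bags of chips.
One more bag of chips must push some flavor to its target, so 99 + 1 = 100.

100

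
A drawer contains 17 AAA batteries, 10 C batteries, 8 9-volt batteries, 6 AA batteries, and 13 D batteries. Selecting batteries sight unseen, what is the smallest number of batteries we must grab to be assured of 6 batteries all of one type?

26

Treat the 5 types as pigeonholes.
The worst case takes 5 batteries of each type without reaching 6 of any: 5 × 5 = 25.
The next battery must bring some type to 6, so 25 + 1 = 26.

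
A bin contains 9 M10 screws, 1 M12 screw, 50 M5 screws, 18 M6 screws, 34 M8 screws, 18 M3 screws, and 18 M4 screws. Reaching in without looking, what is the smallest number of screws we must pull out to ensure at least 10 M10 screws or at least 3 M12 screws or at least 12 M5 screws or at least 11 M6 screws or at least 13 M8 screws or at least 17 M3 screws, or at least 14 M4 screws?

Each of the 7 sizes has its own threshold; avoid all of them simultaneously.
The worst case stops just short of every target: 9 M10, all 1 M12, 11 M5, 10 M6, 12 M8, 16 M3, 13 M4 — 9 + 1 + 11 + 10 + 12 + 16 + 13 = 72 screws.
One more screw must push some size to its target, so 72 + 1 = 73.

73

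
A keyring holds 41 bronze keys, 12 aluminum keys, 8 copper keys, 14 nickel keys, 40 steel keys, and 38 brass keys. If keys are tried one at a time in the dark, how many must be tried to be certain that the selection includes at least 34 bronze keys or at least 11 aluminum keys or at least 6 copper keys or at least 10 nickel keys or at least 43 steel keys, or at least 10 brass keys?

The worst case stops just short of every target: 33 bronze, 10 aluminum, 5 copper, 9 nickel, all 40 steel, 9 brass — 33 + 10 + 5 + 9 + 40 + 9 = 106 keys.
One more key must push some type to its target, so 106 + 1 = 107.

107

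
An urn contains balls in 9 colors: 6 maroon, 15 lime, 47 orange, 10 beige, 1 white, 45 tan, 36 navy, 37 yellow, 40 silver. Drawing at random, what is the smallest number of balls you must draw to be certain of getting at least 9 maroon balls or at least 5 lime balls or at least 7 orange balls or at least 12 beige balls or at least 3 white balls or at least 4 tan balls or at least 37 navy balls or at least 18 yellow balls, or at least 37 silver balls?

The worst case stops just short of every target: all 6 maroon, 4 lime, 6 orange, all 10 beige, all 1 white, 3 tan, 36 navy, 17 yellow, 36 silver — 6 + 4 + 6 + 10 + 1 + 3 + 36 + 17 + 36 = 119 balls.
One more ball must push some color to its target, so 119 + 1 = 120.

120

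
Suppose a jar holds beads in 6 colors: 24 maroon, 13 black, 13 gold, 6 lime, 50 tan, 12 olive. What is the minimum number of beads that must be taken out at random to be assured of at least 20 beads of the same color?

Treat the 6 colors as pigeonholes.
In the worst case we take at most 19 of each color, but all 13 black, all 13 gold, all 6 lime, and all 12 olive (fewer than 19), giving 19 + 13 + 13 + 6 + 19 + 12 = 82.
One more bead then forces some color to 20, so 82 + 1 = 83.

83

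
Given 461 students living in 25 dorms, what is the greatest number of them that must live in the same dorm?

19

If each of the 25 dorms held at most 18, the total would be at most 25 × 18 = 450 < 461, a contradiction.
So at least one holds ⌈461/25⌉ = 19.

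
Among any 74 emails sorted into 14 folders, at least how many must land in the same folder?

6

If each of the 14 folders held at most 5, the total would be at most 14 × 5 = 70 < 74, a contradiction.
So at least one holds ⌈74/14⌉ = 6.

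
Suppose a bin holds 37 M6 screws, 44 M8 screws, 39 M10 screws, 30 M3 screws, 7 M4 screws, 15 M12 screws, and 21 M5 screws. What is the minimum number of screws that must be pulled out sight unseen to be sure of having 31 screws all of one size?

In the worst case we take at most 30 of each size, but all 7 M4, all 15 M12, and all 21 M5 (fewer than 30), giving 30 + 30 + 30 + 30 + 7 + 15 + 21 = 163.
One more screw then forces some size to 31, so 163 + 1 = 164.

164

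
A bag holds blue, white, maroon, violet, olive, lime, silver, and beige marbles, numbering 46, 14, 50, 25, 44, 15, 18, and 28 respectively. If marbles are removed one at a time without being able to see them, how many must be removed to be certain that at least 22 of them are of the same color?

Treat the 8 colors as pigeonholes.
In the worst case we take at most 21 of each color, but all 14 white, all 15 lime, and all 18 silver (fewer than 21), giving 21 + 14 + 21 + 21 + 21 + 15 + 18 + 21 = 152.
One more marble then forces some color to 22, so 152 + 1 = 153.

153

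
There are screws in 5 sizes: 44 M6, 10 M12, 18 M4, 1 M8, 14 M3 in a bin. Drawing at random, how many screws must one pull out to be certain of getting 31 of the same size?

In the worst case we take at most 30 of each size, but all 10 M12, all 18 M4, all 1 M8, and all 14 M3 (fewer than 30), giving 30 + 10 + 18 + 1 + 14 = 73.
One more screw then forces some size to 31, so 73 + 1 = 74.

74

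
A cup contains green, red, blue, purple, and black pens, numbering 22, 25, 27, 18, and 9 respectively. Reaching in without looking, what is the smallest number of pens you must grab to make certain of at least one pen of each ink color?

93

The hardest ink color to obtain is black: we could draw every other pen first — 101 − 9 = 92 pens — without a single black one.
The next draw must be black, so 92 + 1 = 93.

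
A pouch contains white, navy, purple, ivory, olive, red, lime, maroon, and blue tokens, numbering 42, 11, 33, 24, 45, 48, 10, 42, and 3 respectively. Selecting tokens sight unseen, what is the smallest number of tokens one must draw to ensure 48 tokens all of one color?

In the worst case we take at most 47 of each color, but all 42 white, all 11 navy, all 33 purple, all 24 ivory, all 45 olive, all 10 lime, all 42 maroon, and all 3 blue (fewer than 47), giving 42 + 11 + 33 + 24 + 45 + 47 + 10 + 42 + 3 = 257.
One more token then forces some color to 48, so 257 + 1 = 258.

258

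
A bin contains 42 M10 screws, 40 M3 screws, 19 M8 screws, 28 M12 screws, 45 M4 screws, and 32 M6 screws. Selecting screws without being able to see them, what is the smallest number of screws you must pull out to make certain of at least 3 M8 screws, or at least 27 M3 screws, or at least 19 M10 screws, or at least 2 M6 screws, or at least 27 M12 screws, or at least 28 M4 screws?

Each of the 6 sizes has its own threshold; avoid all of them simultaneously.
The worst case stops just short of every target: 18 M10, 26 M3, 2 M8, 26 M12, 27 M4, 1 M6 — 18 + 26 + 2 + 26 + 27 + 1 = 100 screws.
One more screw must push some size to its target, so 100 + 1 = 101.

101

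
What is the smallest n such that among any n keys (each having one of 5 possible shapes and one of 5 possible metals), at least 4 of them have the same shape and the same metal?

There are 5 × 5 = 25 (shape, metal) combinations acting as pigeonholes.
With 25 × 3 = 75 keys we could place exactly 3 in each, with no (shape, metal) pair reaching 4.
One more forces some (shape, metal) pair to hold 4, so 75 + 1 = 76.

76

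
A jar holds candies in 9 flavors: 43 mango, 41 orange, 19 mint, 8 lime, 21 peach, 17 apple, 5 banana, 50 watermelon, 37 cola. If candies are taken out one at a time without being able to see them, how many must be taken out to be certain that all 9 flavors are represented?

237

The hardest flavor to obtain is banana: we could draw every other candy first — 241 − 5 = 236 candies — without a single banana one.
The next draw must be banana, so 236 + 1 = 237.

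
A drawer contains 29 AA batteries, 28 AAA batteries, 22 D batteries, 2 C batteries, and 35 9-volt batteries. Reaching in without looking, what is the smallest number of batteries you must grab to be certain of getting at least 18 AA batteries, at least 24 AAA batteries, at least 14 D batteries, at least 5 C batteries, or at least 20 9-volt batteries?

75

The worst case stops just short of every target: 17 AA, 23 AAA, 13 D, all 2 C, 19 9-volt — 17 + 23 + 13 + 2 + 19 = 74 batteries.
One more battery must push some type to its target, so 74 + 1 = 75.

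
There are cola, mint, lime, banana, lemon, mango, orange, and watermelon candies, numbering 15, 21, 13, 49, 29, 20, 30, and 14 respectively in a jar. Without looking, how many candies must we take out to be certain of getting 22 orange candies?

183

The worst case draws every non-orange candy first: 15 + 21 + 13 + 49 + 29 + 20 + 14 = 161.
The next 22 draws are then forced to be orange, giving 161 + 22 = 183.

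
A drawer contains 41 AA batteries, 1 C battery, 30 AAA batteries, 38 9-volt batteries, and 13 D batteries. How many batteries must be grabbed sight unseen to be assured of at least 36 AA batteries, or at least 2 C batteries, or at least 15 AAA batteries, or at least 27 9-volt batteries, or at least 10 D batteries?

86

The worst case stops just short of every target: 35 AA, 1 C, 14 AAA, 26 9-volt, 9 D — 35 + 1 + 14 + 26 + 9 = 85 batteries.
One more battery must push some type to its target, so 85 + 1 = 86.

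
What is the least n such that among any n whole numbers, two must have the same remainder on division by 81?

82

Use the pigeonhole principle on residue classes: two integers differ by a multiple of 81 exactly when they share a remainder mod 81.
There are 81 residue classes mod 81, so 81 integers can all lie in distinct classes.
One more integer must repeat a residue, giving a difference divisible by 81. So n = 81 + 1 = 82.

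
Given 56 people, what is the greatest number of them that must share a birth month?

5

If each of the 12 months of the year held at most 4, the total would be at most 12 × 4 = 48 < 56, a contradiction.
So at least one holds ⌈56/12⌉ = 5.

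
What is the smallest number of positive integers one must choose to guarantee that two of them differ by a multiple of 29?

30

Two integers differ by a multiple of 29 exactly when they share a remainder mod 29.
There are 29 residue classes mod 29, so 29 integers can all lie in distinct classes.
One more integer must repeat a residue, giving a difference divisible by 29. So n = 29 + 1 = 30.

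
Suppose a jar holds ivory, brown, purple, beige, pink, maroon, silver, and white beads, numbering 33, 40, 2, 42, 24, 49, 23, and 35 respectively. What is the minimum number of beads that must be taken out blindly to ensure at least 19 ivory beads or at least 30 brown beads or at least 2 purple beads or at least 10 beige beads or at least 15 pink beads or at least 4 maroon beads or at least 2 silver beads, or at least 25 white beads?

The worst case stops just short of every target: 18 ivory, 29 brown, 1 purple, 9 beige, 14 pink, 3 maroon, 1 silver, 24 white — 18 + 29 + 1 + 9 + 14 + 3 + 1 + 24 = 99 beads.
One more bead must push some color to its target, so 99 + 1 = 100.

100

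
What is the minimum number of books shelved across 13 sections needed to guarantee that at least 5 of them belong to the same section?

53

There are 13 sections acting as pigeonholes.
With 13 × 4 = 52 books we could place exactly 4 in each, with no class reaching 5.
One more forces some class to hold 5, so 52 + 1 = 53.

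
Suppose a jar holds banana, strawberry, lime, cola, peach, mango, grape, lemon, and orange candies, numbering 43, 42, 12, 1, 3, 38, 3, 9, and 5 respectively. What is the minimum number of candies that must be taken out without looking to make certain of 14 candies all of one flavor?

73

In the worst case we take at most 13 of each flavor, but all 12 lime, all 1 cola, all 3 peach, all 3 grape, all 9 lemon, and all 5 orange (fewer than 13), giving 13 + 13 + 12 + 1 + 3 + 13 + 3 + 9 + 5 = 72.
One more candy then forces some flavor to 14, so 72 + 1 = 73.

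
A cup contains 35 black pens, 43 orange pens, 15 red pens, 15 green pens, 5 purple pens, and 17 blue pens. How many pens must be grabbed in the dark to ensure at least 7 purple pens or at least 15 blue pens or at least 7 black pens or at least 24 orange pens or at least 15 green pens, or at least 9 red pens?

The worst case stops just short of every target: 6 black, 23 orange, 8 red, 14 green, all 5 purple, 14 blue — 6 + 23 + 8 + 14 + 5 + 14 = 70 pens.
One more pen must push some ink color to its target, so 70 + 1 = 71.

71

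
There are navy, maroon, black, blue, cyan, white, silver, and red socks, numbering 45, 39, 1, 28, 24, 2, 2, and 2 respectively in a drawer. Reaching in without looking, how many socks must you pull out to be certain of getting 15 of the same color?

64

Treat the 8 colors as pigeonholes.
In the worst case we take at most 14 of each color, but all 1 black, all 2 white, all 2 silver, and all 2 red (fewer than 14), giving 14 + 14 + 1 + 14 + 14 + 2 + 2 + 2 = 63.
One more sock then forces some color to 15, so 63 + 1 = 64.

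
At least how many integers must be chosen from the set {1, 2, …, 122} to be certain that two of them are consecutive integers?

62

Partition {1, …, 122} into 61 pairs: {1,2}, {3,4}, …, {121,122}.
Choosing 61 integers — say the 61 even numbers 2, 4, …, 122 — takes one from each pair and avoids the property.
Choosing 62 forces two into the same pair by pigeonhole, and those are consecutive. So 62.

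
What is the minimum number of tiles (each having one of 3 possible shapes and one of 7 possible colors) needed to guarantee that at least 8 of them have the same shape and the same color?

148

There are 3 × 7 = 21 (shape, color) combinations acting as pigeonholes.
With 21 × 7 = 147 tiles we could place exactly 7 in each, with no (shape, color) pair reaching 8.
One more forces some (shape, color) pair to hold 8, so 147 + 1 = 148.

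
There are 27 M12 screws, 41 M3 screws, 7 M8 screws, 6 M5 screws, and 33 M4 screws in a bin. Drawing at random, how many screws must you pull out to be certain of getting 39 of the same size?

In the worst case we take at most 38 of each size, but all 27 M12, all 7 M8, all 6 M5, and all 33 M4 (fewer than 38), giving 27 + 38 + 7 + 6 + 33 = 111.
One more screw then forces some size to 39, so 111 + 1 = 112.

112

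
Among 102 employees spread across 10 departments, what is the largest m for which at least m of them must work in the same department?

If each of the 10 departments held at most 10, the total would be at most 10 × 10 = 100 < 102, a contradiction.
So at least one holds ⌈102/10⌉ = 11.

11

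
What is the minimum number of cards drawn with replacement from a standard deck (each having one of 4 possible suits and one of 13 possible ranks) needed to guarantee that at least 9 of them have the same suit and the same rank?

417

There are 4 × 13 = 52 (suit, rank) combinations acting as pigeonholes.
With 52 × 8 = 416 cards drawn with replacement from a standard deck we could place exactly 8 in each, with no (suit, rank) pair reaching 9.
One more forces some (suit, rank) pair to hold 9, so 416 + 1 = 417.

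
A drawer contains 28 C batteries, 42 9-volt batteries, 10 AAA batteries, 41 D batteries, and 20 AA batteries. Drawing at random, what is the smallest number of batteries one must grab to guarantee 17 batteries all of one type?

In the worst case we take at most 16 of each type, but all 10 AAA (fewer than 16), giving 16 + 16 + 10 + 16 + 16 = 74.
One more battery then forces some type to 17, so 74 + 1 = 75.

75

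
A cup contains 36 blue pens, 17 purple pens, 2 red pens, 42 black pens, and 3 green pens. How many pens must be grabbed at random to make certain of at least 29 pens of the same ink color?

In the worst case we take at most 28 of each ink color, but all 17 purple, all 2 red, and all 3 green (fewer than 28), giving 28 + 17 + 2 + 28 + 3 = 78.
One more pen then forces some ink color to 29, so 78 + 1 = 79.

79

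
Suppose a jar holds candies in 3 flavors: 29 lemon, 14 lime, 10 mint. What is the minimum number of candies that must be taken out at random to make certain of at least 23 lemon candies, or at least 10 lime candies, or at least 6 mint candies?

The worst case stops just short of every target: 22 lemon, 9 lime, 5 mint — 22 + 9 + 5 = 36 candies.
One more candy must push some flavor to its target, so 36 + 1 = 37.

37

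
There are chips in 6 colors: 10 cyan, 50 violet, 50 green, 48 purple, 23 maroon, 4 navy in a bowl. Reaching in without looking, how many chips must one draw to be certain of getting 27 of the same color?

116

In the worst case we take at most 26 of each color, but all 10 cyan, all 23 maroon, and all 4 navy (fewer than 26), giving 10 + 26 + 26 + 26 + 23 + 4 = 115.
One more chip then forces some color to 27, so 115 + 1 = 116.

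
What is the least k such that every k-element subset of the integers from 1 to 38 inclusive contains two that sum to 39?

20

Partition {1, …, 38} into 19 pairs: {1,38}, {2,37}, …, {19,20}.
Choosing 19 integers — say the integers 1 through 19 — takes one from each pair and avoids the property.
Choosing 20 forces two into the same pair by pigeonhole, and those sum to 39. So 20.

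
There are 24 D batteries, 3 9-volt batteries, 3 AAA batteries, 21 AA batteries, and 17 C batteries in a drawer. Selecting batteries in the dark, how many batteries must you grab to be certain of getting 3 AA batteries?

The worst case draws every non-AA battery first: 24 + 3 + 3 + 17 = 47.
The next 3 draws are then forced to be AA, giving 47 + 3 = 50.

50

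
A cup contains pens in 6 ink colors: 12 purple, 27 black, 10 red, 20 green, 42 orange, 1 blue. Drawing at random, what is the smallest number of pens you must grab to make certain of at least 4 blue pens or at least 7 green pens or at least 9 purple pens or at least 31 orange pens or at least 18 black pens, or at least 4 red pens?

66

The worst case stops just short of every target: 8 purple, 17 black, 3 red, 6 green, 30 orange, all 1 blue — 8 + 17 + 3 + 6 + 30 + 1 = 65 pens.
One more pen must push some ink color to its target, so 65 + 1 = 66.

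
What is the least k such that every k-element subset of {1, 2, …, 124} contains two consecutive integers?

Partition {1, …, 124} into 62 pairs: {1,2}, {3,4}, …, {123,124}.
Choosing 62 integers — say the 62 even numbers 2, 4, …, 124 — takes one from each pair and avoids the property.
Choosing 63 forces two into the same pair by pigeonhole, and those are consecutive. So 63.

63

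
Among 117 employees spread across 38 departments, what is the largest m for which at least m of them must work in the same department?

4

The 117 employees fall into 38 departments.
If each of the 38 departments held at most 3, the total would be at most 38 × 3 = 114 < 117, a contradiction.
So at least one holds ⌈117/38⌉ = 4.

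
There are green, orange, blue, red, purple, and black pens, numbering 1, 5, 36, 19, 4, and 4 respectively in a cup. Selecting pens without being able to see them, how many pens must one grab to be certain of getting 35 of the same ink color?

68

Treat the 6 ink colors as pigeonholes.
In the worst case we take at most 34 of each ink color, but all 1 green, all 5 orange, all 19 red, all 4 purple, and all 4 black (fewer than 34), giving 1 + 5 + 34 + 19 + 4 + 4 = 67.
One more pen then forces some ink color to 35, so 67 + 1 = 68.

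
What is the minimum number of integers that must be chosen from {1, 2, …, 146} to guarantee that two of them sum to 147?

Partition {1, …, 146} into 73 pairs: {1,146}, {2,145}, …, {73,74}.
Choosing 73 integers — say the integers 1 through 73 — takes one from each pair and avoids the property.
Choosing 74 forces two into the same pair by pigeonhole, and those sum to 147. So 74.

74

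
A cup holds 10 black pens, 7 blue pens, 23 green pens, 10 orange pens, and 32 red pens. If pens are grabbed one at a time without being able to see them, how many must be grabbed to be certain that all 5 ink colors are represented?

The hardest ink color to obtain is blue: we could draw every other pen first — 82 − 7 = 75 pens — without a single blue one.
The next draw must be blue, so 75 + 1 = 76.

76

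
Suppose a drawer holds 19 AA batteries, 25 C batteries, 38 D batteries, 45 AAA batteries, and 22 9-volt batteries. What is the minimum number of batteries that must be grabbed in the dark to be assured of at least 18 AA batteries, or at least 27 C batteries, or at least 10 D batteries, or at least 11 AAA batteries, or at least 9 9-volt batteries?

Each of the 5 types has its own threshold; avoid all of them simultaneously.
The worst case stops just short of every target: 17 AA, all 25 C, 9 D, 10 AAA, 8 9-volt — 17 + 25 + 9 + 10 + 8 = 69 batteries.
One more battery must push some type to its target, so 69 + 1 = 70.

70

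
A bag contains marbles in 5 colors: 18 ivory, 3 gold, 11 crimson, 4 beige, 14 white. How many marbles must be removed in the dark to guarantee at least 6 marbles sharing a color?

23

In the worst case we take at most 5 of each color, but all 3 gold and all 4 beige (fewer than 5), giving 5 + 3 + 5 + 4 + 5 = 22.
One more marble then forces some color to 6, so 22 + 1 = 23.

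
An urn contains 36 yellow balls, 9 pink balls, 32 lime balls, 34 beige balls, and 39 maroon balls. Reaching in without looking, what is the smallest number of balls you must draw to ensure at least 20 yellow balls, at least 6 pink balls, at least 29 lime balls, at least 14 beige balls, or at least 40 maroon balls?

105

Each of the 5 colors has its own threshold; avoid all of them simultaneously.
The worst case stops just short of every target: 19 yellow, 5 pink, 28 lime, 13 beige, 39 maroon — 19 + 5 + 28 + 13 + 39 = 104 balls.
One more ball must push some color to its target, so 104 + 1 = 105.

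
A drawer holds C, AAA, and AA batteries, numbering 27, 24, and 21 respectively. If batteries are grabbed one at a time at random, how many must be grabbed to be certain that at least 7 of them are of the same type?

19

Treat the 3 types as pigeonholes.
The worst case takes 6 batteries of each type without reaching 7 of any: 3 × 6 = 18.
The next battery must bring some type to 7, so 18 + 1 = 19.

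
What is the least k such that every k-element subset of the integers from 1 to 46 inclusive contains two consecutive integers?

24

Partition {1, …, 46} into 23 pairs: {1,2}, {3,4}, …, {45,46}.
Choosing 23 integers — say the 23 even numbers 2, 4, …, 46 — takes one from each pair and avoids the property.
Choosing 24 forces two into the same pair by pigeonhole, and those are consecutive. So 24.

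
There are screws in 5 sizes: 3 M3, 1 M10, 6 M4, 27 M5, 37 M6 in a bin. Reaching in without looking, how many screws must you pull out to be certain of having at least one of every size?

The hardest size to obtain is M10: we could draw every other screw first — 74 − 1 = 73 screws — without a single M10 one.
The next draw must be M10, so 73 + 1 = 74.

74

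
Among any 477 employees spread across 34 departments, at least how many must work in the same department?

If each of the 34 departments held at most 14, the total would be at most 34 × 14 = 476 < 477, a contradiction.
So at least one holds ⌈477/34⌉ = 15.

15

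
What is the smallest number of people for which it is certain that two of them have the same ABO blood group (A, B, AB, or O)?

There are 4 ABO blood groups acting as pigeonholes.
With 4 people we could place one in each, avoiding any repeat.
One more forces some class to hold 2, so 4 + 1 = 5.

5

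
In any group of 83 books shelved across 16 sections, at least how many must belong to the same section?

The 83 books fall into 16 sections.
If each of the 16 sections held at most 5, the total would be at most 16 × 5 = 80 < 83, a contradiction.
So at least one holds ⌈83/16⌉ = 6.

6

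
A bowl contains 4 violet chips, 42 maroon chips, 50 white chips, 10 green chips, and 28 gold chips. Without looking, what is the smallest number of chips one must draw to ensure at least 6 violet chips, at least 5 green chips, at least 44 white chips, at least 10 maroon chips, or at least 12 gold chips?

The worst case stops just short of every target: all 4 violet, 9 maroon, 43 white, 4 green, 11 gold — 4 + 9 + 43 + 4 + 11 = 71 chips.
One more chip must push some color to its target, so 71 + 1 = 72.

72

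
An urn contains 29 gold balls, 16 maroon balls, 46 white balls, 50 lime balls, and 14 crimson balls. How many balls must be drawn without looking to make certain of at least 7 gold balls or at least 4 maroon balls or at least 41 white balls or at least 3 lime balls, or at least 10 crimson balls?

61

Each of the 5 colors has its own threshold; avoid all of them simultaneously.
The worst case stops just short of every target: 6 gold, 3 maroon, 40 white, 2 lime, 9 crimson — 6 + 3 + 40 + 2 + 9 = 60 balls.
One more ball must push some color to its target, so 60 + 1 = 61.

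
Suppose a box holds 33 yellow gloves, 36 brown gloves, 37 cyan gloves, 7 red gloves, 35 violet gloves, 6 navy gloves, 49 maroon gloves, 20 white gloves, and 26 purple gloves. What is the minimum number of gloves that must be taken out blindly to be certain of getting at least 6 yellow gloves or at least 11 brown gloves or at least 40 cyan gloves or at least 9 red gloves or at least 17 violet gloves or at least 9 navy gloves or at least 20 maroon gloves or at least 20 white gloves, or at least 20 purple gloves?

139

The worst case stops just short of every target: 5 yellow, 10 brown, all 37 cyan, all 7 red, 16 violet, all 6 navy, 19 maroon, 19 white, 19 purple — 5 + 10 + 37 + 7 + 16 + 6 + 19 + 19 + 19 = 138 gloves.
One more glove must push some color to its target, so 138 + 1 = 139.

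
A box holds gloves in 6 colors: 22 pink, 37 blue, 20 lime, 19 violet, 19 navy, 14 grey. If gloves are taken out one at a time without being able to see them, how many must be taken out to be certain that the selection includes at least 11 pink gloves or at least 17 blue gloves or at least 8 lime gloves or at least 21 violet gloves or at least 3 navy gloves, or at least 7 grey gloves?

61

The worst case stops just short of every target: 10 pink, 16 blue, 7 lime, all 19 violet, 2 navy, 6 grey — 10 + 16 + 7 + 19 + 2 + 6 = 60 gloves.
One more glove must push some color to its target, so 60 + 1 = 61.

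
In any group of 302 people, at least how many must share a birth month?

26

There are 12 months of the year, which serve as the pigeonholes.
If each of the 12 months of the year held at most 25, the total would be at most 12 × 25 = 300 < 302, a contradiction.
So at least one holds ⌈302/12⌉ = 26.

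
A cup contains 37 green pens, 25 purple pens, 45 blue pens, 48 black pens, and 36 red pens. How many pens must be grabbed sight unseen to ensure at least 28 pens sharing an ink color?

In the worst case we take at most 27 of each ink color, but all 25 purple (fewer than 27), giving 27 + 25 + 27 + 27 + 27 = 133.
One more pen then forces some ink color to 28, so 133 + 1 = 134.

134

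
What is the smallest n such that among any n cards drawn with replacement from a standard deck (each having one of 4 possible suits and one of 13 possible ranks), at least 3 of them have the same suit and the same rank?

There are 4 × 13 = 52 (suit, rank) combinations acting as pigeonholes.
With 52 × 2 = 104 cards drawn with replacement from a standard deck we could place exactly 2 in each, with no (suit, rank) pair reaching 3.
One more forces some (suit, rank) pair to hold 3, so 104 + 1 = 105.

105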